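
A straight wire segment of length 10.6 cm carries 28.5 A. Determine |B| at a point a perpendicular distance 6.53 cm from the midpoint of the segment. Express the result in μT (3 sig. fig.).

B ≈ 55.0 μT

For a finite straight segment, B = (μ₀I/4πd)(sinθ₁ + sinθ₂), where θ₁, θ₂ are the angles from the perpendicular to each end.
The perpendicular from the point meets the wire at its midpoint, so each end is L/2 = 0.053 m away along the wire.
sinθ₁ = 0.053/√(0.053²+0.0653²) = 0.6302; sinθ₂ = 0.053/√(0.053²+0.0653²) = 0.6302.
B = (4π×10⁻⁷ × 28.5) / (4π × 0.0653) × (0.6302 + 0.6302) = 5.50×10⁻⁵ T.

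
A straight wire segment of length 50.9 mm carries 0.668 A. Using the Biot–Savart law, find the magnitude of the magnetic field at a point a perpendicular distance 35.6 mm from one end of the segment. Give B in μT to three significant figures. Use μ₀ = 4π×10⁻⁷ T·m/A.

B ≈ 1.54 μT

For a finite straight segment, B = (μ₀I/4πd)(sinθ₁ + sinθ₂), where θ₁, θ₂ are the angles from the perpendicular to each end.
The perpendicular foot is at one end, so the two end-offsets along the wire are 0 and L = 0.0509 m.
sinθ₁ = 0/√(0²+0.0356²) = 0.0000; sinθ₂ = 0.0509/√(0.0509²+0.0356²) = 0.8195.
B = (4π×10⁻⁷ × 0.668) / (4π × 0.0356) × (0.0000 + 0.8195) = 1.54×10⁻⁶ T.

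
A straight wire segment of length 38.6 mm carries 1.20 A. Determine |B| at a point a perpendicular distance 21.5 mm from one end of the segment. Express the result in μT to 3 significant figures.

B ≈ 4.88 μT

For a finite straight segment, B = (μ₀I/4πd)(sinθ₁ + sinθ₂), where θ₁, θ₂ are the angles from the perpendicular to each end.
The perpendicular foot is at one end, so the two end-offsets along the wire are 0 and L = 0.0386 m.
sinθ₁ = 0/√(0²+0.0215²) = 0.0000; sinθ₂ = 0.0386/√(0.0386²+0.0215²) = 0.8736.
B = (4π×10⁻⁷ × 1.20) / (4π × 0.0215) × (0.0000 + 0.8736) = 4.88×10⁻⁶ T.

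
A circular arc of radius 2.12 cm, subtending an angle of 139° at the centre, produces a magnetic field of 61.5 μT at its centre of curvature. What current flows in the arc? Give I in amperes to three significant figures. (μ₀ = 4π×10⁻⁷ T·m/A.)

I ≈ 5.37 A

For a circular arc, B = μ₀Iφ/(4πR) with φ in radians; here φ = 2.426 rad.
So I = 4πRB/(μ₀φ) = 4π × 0.0212 × 6.15×10⁻⁵ / (4π×10⁻⁷ × 2.426) = 5.37 A.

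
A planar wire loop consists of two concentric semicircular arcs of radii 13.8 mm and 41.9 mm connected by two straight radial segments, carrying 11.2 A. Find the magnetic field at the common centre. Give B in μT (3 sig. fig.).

The radial connectors point toward the centre, so dl × r̂ = 0 and they contribute nothing.
Each semicircle gives μ₀I/(4R): inner arc 2.55×10⁻⁴ T, outer arc 8.40×10⁻⁵ T.
The two arcs carry current in opposite angular senses, so their fields oppose: B = |2.55×10⁻⁴ − 8.40×10⁻⁵| = 1.71×10⁻⁴ T.

B ≈ 171 μT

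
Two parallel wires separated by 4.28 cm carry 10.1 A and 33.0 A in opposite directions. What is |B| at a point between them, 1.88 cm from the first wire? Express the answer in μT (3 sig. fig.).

Each long wire gives B = μ₀I/(2πd). Distances are d₁ = 0.0188 m and d₂ = 0.024 m.
B₁ = 1.07×10⁻⁴ T, B₂ = 2.75×10⁻⁴ T.
Between antiparallel currents both contributions point the same way, so they add. B = B₁ + B₂ = 1.07×10⁻⁴ + 2.75×10⁻⁴ = 3.82×10⁻⁴ T.

B ≈ 382 μT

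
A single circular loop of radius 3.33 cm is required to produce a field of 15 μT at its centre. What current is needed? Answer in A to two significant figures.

At the centre of a circular loop B = μ₀I/(2R), so I = 2RB/μ₀.
With R = 0.0333 m, I = 2 × 0.0333 × 1.50×10⁻⁵ / (4π×10⁻⁷) = 0.795 A.

I ≈ 0.79 A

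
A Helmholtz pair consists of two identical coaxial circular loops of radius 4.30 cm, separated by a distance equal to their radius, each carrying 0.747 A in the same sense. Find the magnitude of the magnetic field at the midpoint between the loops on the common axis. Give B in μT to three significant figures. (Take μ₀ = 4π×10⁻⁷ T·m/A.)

B ≈ 15.6 μT

Each loop contributes B = μ₀IR²/[2(R²+z²)^(3/2)] on the axis, with z measured from that loop.
Loop 1 (z = 0.0215 m): B₁ = 7.81×10⁻⁶ T. Loop 2 (z = 0.0215 m): B₂ = 7.81×10⁻⁶ T.
The fields add: B = B₁ + B₂ = 1.56×10⁻⁵ T.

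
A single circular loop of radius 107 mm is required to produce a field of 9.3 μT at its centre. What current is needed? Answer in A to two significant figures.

At the centre of a circular loop B = μ₀I/(2R), so I = 2RB/μ₀.
With R = 0.107 m, I = 2 × 0.107 × 9.30×10⁻⁶ / (4π×10⁻⁷) = 1.58 A.

I ≈ 1.6 A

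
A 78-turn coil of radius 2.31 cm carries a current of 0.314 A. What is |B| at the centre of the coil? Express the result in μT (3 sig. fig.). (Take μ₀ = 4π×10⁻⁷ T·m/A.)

B ≈ 666 μT

For an N-turn flat coil, B = Nμ₀I/(2R) with R = 0.0231 m.
B = 78 × 8.54×10⁻⁶ T = 6.66×10⁻⁴ T.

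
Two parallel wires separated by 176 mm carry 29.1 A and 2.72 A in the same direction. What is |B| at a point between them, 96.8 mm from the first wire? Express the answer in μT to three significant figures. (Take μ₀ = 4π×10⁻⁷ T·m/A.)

B ≈ 53.3 μT

Each long wire gives B = μ₀I/(2πd). Distances are d₁ = 0.0968 m and d₂ = 0.0792 m.
B₁ = 6.01×10⁻⁵ T, B₂ = 6.87×10⁻⁶ T.
Between parallel currents the two contributions point in opposite directions, so they subtract. B = |B₁ − B₂| = |6.01×10⁻⁵ − 6.87×10⁻⁶| = 5.33×10⁻⁵ T.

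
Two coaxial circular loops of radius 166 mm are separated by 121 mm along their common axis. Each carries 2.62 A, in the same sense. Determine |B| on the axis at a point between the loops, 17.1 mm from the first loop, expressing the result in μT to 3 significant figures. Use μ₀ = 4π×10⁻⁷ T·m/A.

Each loop contributes B = μ₀IR²/[2(R²+z²)^(3/2)] on the axis, with z measured from that loop.
Loop 1 (z = 0.0171 m): B₁ = 9.76×10⁻⁶ T. Loop 2 (z = 0.1039 m): B₂ = 6.04×10⁻⁶ T.
The fields add: B = B₁ + B₂ = 1.58×10⁻⁵ T.

B ≈ 15.8 μT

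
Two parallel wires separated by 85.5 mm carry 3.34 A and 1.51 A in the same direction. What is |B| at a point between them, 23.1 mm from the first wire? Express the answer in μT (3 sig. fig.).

B ≈ 24.1 μT

Each long wire gives B = μ₀I/(2πd). Distances are d₁ = 0.0231 m and d₂ = 0.0624 m.
B₁ = 2.89×10⁻⁵ T, B₂ = 4.84×10⁻⁶ T.
Between parallel currents the two contributions point in opposite directions, so they subtract. B = |B₁ − B₂| = |2.89×10⁻⁵ − 4.84×10⁻⁶| = 2.41×10⁻⁵ T.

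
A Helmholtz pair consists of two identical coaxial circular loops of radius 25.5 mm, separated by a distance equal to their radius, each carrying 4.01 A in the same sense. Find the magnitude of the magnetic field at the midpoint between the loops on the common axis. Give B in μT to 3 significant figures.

Each loop contributes B = μ₀IR²/[2(R²+z²)^(3/2)] on the axis, with z measured from that loop.
Loop 1 (z = 0.01275 m): B₁ = 7.07×10⁻⁵ T. Loop 2 (z = 0.01275 m): B₂ = 7.07×10⁻⁵ T.
The fields add: B = B₁ + B₂ = 1.41×10⁻⁴ T.

B ≈ 141 μT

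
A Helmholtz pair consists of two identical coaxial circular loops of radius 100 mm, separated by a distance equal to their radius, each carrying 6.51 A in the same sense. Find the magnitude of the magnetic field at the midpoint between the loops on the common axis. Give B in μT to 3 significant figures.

Each loop contributes B = μ₀IR²/[2(R²+z²)^(3/2)] on the axis, with z measured from that loop.
Loop 1 (z = 0.05 m): B₁ = 2.93×10⁻⁵ T. Loop 2 (z = 0.05 m): B₂ = 2.93×10⁻⁵ T.
The fields add: B = B₁ + B₂ = 5.85×10⁻⁵ T.

B ≈ 58.5 μT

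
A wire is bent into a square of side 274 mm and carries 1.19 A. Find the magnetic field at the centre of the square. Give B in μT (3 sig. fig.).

B ≈ 4.91 μT

Each side is a finite straight segment at perpendicular distance d = a/(2 tan(π/4)) = 0.137 m from the centre, with end-angles ±π/4.
One side contributes B₁ = (μ₀I/4πd)·2 sin(π/4) = 1.23×10⁻⁶ T.
All 4 sides add in the same direction: B = 4 × 1.23×10⁻⁶ = 4.91×10⁻⁶ T.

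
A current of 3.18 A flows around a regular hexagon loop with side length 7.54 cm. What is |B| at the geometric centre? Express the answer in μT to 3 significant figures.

B ≈ 29.2 μT

Each side is a finite straight segment at perpendicular distance d = a/(2 tan(π/6)) = 0.0653 m from the centre, with end-angles ±π/6.
One side contributes B₁ = (μ₀I/4πd)·2 sin(π/6) = 4.87×10⁻⁶ T.
All 6 sides add in the same direction: B = 6 × 4.87×10⁻⁶ = 2.92×10⁻⁵ T.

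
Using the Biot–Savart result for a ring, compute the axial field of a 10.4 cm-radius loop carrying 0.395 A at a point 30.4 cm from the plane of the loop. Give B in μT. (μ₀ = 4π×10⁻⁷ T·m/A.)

On the axis of a circular loop, B = μ₀IR² / [2(R²+z²)^(3/2)].
R² + z² = (0.104)² + (0.304)² = 0.1032 m², and (R²+z²)^(3/2) = 3.32×10⁻² m³.
B = (4π×10⁻⁷ × 0.395 × 0.01082) / (2 × 3.32×10⁻²) = 8.09×10⁻⁸ T.

B ≈ 0.0809 μT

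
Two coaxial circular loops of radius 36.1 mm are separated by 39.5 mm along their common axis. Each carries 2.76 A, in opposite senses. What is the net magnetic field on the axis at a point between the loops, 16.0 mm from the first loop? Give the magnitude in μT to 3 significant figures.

B ≈ 8.43 μT

Each loop contributes B = μ₀IR²/[2(R²+z²)^(3/2)] on the axis, with z measured from that loop.
Loop 1 (z = 0.016 m): B₁ = 3.67×10⁻⁵ T. Loop 2 (z = 0.0235 m): B₂ = 2.83×10⁻⁵ T.
The fields oppose: B = |B₁ − B₂| = 8.43×10⁻⁶ T.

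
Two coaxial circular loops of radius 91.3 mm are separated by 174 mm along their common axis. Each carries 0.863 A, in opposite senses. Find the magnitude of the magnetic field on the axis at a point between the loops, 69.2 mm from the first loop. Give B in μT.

B ≈ 1.32 μT

Each loop contributes B = μ₀IR²/[2(R²+z²)^(3/2)] on the axis, with z measured from that loop.
Loop 1 (z = 0.0692 m): B₁ = 3.01×10⁻⁶ T. Loop 2 (z = 0.1048 m): B₂ = 1.68×10⁻⁶ T.
The fields oppose: B = |B₁ − B₂| = 1.32×10⁻⁶ T.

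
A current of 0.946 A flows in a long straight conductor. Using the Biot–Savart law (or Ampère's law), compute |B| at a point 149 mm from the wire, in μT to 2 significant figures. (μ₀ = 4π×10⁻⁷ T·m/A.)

B ≈ 1.3 μT

For an infinitely long straight wire, B = μ₀I/(2πd).
B = (4π×10⁻⁷ × 0.946) / (2π × 0.149) = 1.27×10⁻⁶ T.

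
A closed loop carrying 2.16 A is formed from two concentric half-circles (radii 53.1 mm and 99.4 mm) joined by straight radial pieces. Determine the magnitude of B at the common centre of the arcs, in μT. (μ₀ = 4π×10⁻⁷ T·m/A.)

The radial connectors point toward the centre, so dl × r̂ = 0 and they contribute nothing.
Each semicircle gives μ₀I/(4R): inner arc 1.28×10⁻⁵ T, outer arc 6.83×10⁻⁶ T.
The two arcs carry current in opposite angular senses, so their fields oppose: B = |1.28×10⁻⁵ − 6.83×10⁻⁶| = 5.95×10⁻⁶ T.

B ≈ 5.95 μT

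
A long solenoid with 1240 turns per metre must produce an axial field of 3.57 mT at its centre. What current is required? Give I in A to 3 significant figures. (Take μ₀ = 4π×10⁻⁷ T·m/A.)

Inside a long solenoid B = μ₀nI with n = 1240 m⁻¹, so I = B/(μ₀n).
I = 3.57×10⁻³ / (4π×10⁻⁷ × 1240) = 2.29 A.

I ≈ 2.29 A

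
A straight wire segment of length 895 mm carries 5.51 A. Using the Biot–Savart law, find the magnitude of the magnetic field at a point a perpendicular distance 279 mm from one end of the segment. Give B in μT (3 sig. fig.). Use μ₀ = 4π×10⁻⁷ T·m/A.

For a finite straight segment, B = (μ₀I/4πd)(sinθ₁ + sinθ₂), where θ₁, θ₂ are the angles from the perpendicular to each end.
The perpendicular foot is at one end, so the two end-offsets along the wire are 0 and L = 0.895 m.
sinθ₁ = 0/√(0²+0.279²) = 0.0000; sinθ₂ = 0.895/√(0.895²+0.279²) = 0.9547.
B = (4π×10⁻⁷ × 5.51) / (4π × 0.279) × (0.0000 + 0.9547) = 1.89×10⁻⁶ T.

B ≈ 1.89 μT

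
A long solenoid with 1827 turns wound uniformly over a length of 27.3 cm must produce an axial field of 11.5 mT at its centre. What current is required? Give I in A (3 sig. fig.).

Inside a long solenoid B = μ₀nI with n = 6692 m⁻¹, so I = B/(μ₀n).
I = 1.15×10⁻² / (4π×10⁻⁷ × 6692) = 1.37 A.

I ≈ 1.37 A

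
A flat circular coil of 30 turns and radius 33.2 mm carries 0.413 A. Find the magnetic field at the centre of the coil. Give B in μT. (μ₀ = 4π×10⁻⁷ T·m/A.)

B ≈ 234 μT

For an N-turn flat coil, B = Nμ₀I/(2R) with R = 0.0332 m.
B = 30 × 7.82×10⁻⁶ T = 2.34×10⁻⁴ T.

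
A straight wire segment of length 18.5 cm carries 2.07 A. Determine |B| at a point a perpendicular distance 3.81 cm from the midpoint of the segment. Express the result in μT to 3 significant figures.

For a finite straight segment, B = (μ₀I/4πd)(sinθ₁ + sinθ₂), where θ₁, θ₂ are the angles from the perpendicular to each end.
The perpendicular from the point meets the wire at its midpoint, so each end is L/2 = 0.0925 m away along the wire.
sinθ₁ = 0.0925/√(0.0925²+0.0381²) = 0.9246; sinθ₂ = 0.0925/√(0.0925²+0.0381²) = 0.9246.
B = (4π×10⁻⁷ × 2.07) / (4π × 0.0381) × (0.9246 + 0.9246) = 1.00×10⁻⁵ T.

B ≈ 10.0 μT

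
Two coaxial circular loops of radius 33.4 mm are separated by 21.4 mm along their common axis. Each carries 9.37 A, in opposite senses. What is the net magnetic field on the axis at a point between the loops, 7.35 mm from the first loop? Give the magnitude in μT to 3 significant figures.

B ≈ 26.1 μT

Each loop contributes B = μ₀IR²/[2(R²+z²)^(3/2)] on the axis, with z measured from that loop.
Loop 1 (z = 0.00735 m): B₁ = 1.64×10⁻⁴ T. Loop 2 (z = 0.01405 m): B₂ = 1.38×10⁻⁴ T.
The fields oppose: B = |B₁ − B₂| = 2.61×10⁻⁵ T.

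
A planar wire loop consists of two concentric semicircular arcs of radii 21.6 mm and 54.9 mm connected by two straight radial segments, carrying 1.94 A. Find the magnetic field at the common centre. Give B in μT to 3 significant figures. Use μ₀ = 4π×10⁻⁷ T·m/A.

The radial connectors point toward the centre, so dl × r̂ = 0 and they contribute nothing.
Each semicircle gives μ₀I/(4R): inner arc 2.82×10⁻⁵ T, outer arc 1.11×10⁻⁵ T.
The two arcs carry current in opposite angular senses, so their fields oppose: B = |2.82×10⁻⁵ − 1.11×10⁻⁵| = 1.71×10⁻⁵ T.

B ≈ 17.1 μT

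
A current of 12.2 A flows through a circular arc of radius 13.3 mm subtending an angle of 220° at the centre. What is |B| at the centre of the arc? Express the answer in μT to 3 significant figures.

The Biot–Savart field of a circular arc at its centre is B = μ₀Iφ/(4πR), with φ = 3.84 rad.
B = (4π×10⁻⁷ × 12.2 × 3.84) / (4π × 0.0133) = 3.52×10⁻⁴ T.

B ≈ 352 μT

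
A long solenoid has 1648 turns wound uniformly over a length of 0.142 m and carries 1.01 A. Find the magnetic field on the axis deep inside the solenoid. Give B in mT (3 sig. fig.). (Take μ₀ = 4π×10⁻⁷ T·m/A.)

Inside a long solenoid, B = μ₀nI with n = 1.161×10⁴ turns/m.
B = 4π×10⁻⁷ × 1.161×10⁴ × 1.01 = 1.47×10⁻² T.

B ≈ 14.7 mT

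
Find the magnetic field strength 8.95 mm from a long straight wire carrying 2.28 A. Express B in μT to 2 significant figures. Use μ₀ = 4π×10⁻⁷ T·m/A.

B ≈ 51 μT

For an infinitely long straight wire, B = μ₀I/(2πd).
B = (4π×10⁻⁷ × 2.28) / (2π × 0.00895) = 5.09×10⁻⁵ T.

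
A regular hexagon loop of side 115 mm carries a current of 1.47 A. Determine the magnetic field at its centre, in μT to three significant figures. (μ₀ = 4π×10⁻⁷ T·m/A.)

Each side is a finite straight segment at perpendicular distance d = a/(2 tan(π/6)) = 0.09959 m from the centre, with end-angles ±π/6.
One side contributes B₁ = (μ₀I/4πd)·2 sin(π/6) = 1.48×10⁻⁶ T.
All 6 sides add in the same direction: B = 6 × 1.48×10⁻⁶ = 8.86×10⁻⁶ T.

B ≈ 8.86 μT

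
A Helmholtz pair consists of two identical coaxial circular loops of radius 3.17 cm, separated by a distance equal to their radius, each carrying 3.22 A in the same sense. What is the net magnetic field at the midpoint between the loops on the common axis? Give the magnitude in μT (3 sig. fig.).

Each loop contributes B = μ₀IR²/[2(R²+z²)^(3/2)] on the axis, with z measured from that loop.
Loop 1 (z = 0.01585 m): B₁ = 4.57×10⁻⁵ T. Loop 2 (z = 0.01585 m): B₂ = 4.57×10⁻⁵ T.
The fields add: B = B₁ + B₂ = 9.13×10⁻⁵ T.

B ≈ 91.3 μT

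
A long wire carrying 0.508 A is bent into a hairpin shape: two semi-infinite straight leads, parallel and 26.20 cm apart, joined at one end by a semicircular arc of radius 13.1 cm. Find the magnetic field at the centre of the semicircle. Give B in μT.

B ≈ 1.99 μT

The semicircular arc contributes B_arc = μ₀I·π/(4πR) = μ₀I/(4R) = 1.22×10⁻⁶ T.
Each semi-infinite lead is at perpendicular distance R = 0.131 m from the centre, with the perpendicular foot at its near end, so it contributes μ₀I/(4πR); both point the same way, together 7.76×10⁻⁷ T.
Arc and leads all point the same direction: B = 1.22×10⁻⁶ + 7.76×10⁻⁷ = 1.99×10⁻⁶ T.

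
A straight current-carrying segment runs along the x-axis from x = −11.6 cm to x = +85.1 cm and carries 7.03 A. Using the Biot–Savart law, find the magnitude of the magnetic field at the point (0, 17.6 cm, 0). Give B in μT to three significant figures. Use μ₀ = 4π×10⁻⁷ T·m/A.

For a finite straight segment, B = (μ₀I/4πd)(sinθ₁ + sinθ₂), where θ₁, θ₂ are the angles from the perpendicular to each end.
The perpendicular distance is d = 0.176 m; the end-offsets along the wire are a = 0.116 m and b = 0.851 m.
sinθ₁ = 0.116/√(0.116²+0.176²) = 0.5503; sinθ₂ = 0.851/√(0.851²+0.176²) = 0.9793.
B = (4π×10⁻⁷ × 7.03) / (4π × 0.176) × (0.5503 + 0.9793) = 6.11×10⁻⁶ T.

B ≈ 6.11 μT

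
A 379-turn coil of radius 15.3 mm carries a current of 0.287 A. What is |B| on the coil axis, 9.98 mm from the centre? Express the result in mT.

For an N-turn flat coil, B = Nμ₀IR²/[2(R²+z²)^(3/2)] with R = 0.0153 m, z = 0.00998 m.
B = 379 × 6.93×10⁻⁶ T = 2.62×10⁻³ T.

B ≈ 2.62 mT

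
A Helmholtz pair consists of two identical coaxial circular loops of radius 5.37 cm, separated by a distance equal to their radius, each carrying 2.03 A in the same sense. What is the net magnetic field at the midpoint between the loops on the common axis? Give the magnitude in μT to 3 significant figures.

Each loop contributes B = μ₀IR²/[2(R²+z²)^(3/2)] on the axis, with z measured from that loop.
Loop 1 (z = 0.02685 m): B₁ = 1.70×10⁻⁵ T. Loop 2 (z = 0.02685 m): B₂ = 1.70×10⁻⁵ T.
The fields add: B = B₁ + B₂ = 3.40×10⁻⁵ T.

B ≈ 34.0 μT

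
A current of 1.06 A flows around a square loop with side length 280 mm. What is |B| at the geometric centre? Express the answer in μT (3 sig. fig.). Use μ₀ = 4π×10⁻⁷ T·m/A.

Each side is a finite straight segment at perpendicular distance d = a/(2 tan(π/4)) = 0.14 m from the centre, with end-angles ±π/4.
One side contributes B₁ = (μ₀I/4πd)·2 sin(π/4) = 1.07×10⁻⁶ T.
All 4 sides add in the same direction: B = 4 × 1.07×10⁻⁶ = 4.28×10⁻⁶ T.

B ≈ 4.28 μT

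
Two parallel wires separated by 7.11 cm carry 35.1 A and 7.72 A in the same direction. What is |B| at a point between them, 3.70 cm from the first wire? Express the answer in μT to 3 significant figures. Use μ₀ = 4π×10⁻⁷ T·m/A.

B ≈ 144 μT

Each long wire gives B = μ₀I/(2πd). Distances are d₁ = 0.037 m and d₂ = 0.0341 m.
B₁ = 1.90×10⁻⁴ T, B₂ = 4.53×10⁻⁵ T.
Between parallel currents the two contributions point in opposite directions, so they subtract. B = |B₁ − B₂| = |1.90×10⁻⁴ − 4.53×10⁻⁵| = 1.44×10⁻⁴ T.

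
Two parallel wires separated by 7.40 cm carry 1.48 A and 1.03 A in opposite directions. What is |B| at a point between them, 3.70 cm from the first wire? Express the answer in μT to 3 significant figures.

Each long wire gives B = μ₀I/(2πd). Distances are d₁ = 0.037 m and d₂ = 0.037 m.
B₁ = 8.00×10⁻⁶ T, B₂ = 5.57×10⁻⁶ T.
Between antiparallel currents both contributions point the same way, so they add. B = B₁ + B₂ = 8.00×10⁻⁶ + 5.57×10⁻⁶ = 1.36×10⁻⁵ T.

B ≈ 13.6 μT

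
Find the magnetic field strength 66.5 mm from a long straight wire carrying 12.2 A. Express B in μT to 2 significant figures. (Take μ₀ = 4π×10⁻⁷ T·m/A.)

For an infinitely long straight wire, B = μ₀I/(2πd).
B = (4π×10⁻⁷ × 12.2) / (2π × 0.0665) = 3.67×10⁻⁵ T.

B ≈ 37 μT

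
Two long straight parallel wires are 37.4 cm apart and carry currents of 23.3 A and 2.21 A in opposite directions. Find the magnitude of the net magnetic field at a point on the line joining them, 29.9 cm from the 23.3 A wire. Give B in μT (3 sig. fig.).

Each long wire gives B = μ₀I/(2πd). Distances are d₁ = 0.299 m and d₂ = 0.075 m.
B₁ = 1.56×10⁻⁵ T, B₂ = 5.89×10⁻⁶ T.
Between antiparallel currents both contributions point the same way, so they add. B = B₁ + B₂ = 1.56×10⁻⁵ + 5.89×10⁻⁶ = 2.15×10⁻⁵ T.

B ≈ 21.5 μT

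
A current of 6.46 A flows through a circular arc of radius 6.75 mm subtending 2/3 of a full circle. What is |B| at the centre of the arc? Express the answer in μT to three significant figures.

B ≈ 401 μT

The Biot–Savart field of a circular arc at its centre is B = μ₀Iφ/(4πR), with φ = 4.189 rad.
B = (4π×10⁻⁷ × 6.46 × 4.189) / (4π × 0.00675) = 4.01×10⁻⁴ T.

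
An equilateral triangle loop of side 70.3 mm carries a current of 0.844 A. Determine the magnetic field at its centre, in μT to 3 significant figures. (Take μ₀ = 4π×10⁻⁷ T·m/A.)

B ≈ 21.6 μT

Each side is a finite straight segment at perpendicular distance d = a/(2 tan(π/3)) = 0.02029 m from the centre, with end-angles ±π/3.
One side contributes B₁ = (μ₀I/4πd)·2 sin(π/3) = 7.20×10⁻⁶ T.
All 3 sides add in the same direction: B = 3 × 7.20×10⁻⁶ = 2.16×10⁻⁵ T.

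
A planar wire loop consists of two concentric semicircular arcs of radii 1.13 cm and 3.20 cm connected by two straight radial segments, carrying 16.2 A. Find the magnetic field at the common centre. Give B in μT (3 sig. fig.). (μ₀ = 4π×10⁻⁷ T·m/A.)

B ≈ 291 μT

The radial connectors point toward the centre, so dl × r̂ = 0 and they contribute nothing.
Each semicircle gives μ₀I/(4R): inner arc 4.50×10⁻⁴ T, outer arc 1.59×10⁻⁴ T.
The two arcs carry current in opposite angular senses, so their fields oppose: B = |4.50×10⁻⁴ − 1.59×10⁻⁴| = 2.91×10⁻⁴ T.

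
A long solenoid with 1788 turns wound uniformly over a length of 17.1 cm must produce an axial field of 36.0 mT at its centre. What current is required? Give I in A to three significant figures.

Inside a long solenoid B = μ₀nI with n = 1.046×10⁴ m⁻¹, so I = B/(μ₀n).
I = 3.60×10⁻² / (4π×10⁻⁷ × 1.046×10⁴) = 2.74 A.

I ≈ 2.74 A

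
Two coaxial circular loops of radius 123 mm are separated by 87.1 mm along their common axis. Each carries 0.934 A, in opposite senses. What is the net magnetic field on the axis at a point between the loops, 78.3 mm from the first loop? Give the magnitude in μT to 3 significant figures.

B ≈ 1.87 μT

Each loop contributes B = μ₀IR²/[2(R²+z²)^(3/2)] on the axis, with z measured from that loop.
Loop 1 (z = 0.0783 m): B₁ = 2.86×10⁻⁶ T. Loop 2 (z = 0.0088 m): B₂ = 4.73×10⁻⁶ T.
The fields oppose: B = |B₁ − B₂| = 1.87×10⁻⁶ T.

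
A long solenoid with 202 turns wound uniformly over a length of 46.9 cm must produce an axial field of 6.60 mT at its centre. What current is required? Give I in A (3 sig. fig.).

I ≈ 12.2 A

Inside a long solenoid B = μ₀nI with n = 430.7 m⁻¹, so I = B/(μ₀n).
I = 6.60×10⁻³ / (4π×10⁻⁷ × 430.7) = 12.2 A.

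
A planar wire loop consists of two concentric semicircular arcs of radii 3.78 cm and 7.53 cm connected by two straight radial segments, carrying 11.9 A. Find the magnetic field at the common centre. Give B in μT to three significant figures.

B ≈ 49.3 μT

The radial connectors point toward the centre, so dl × r̂ = 0 and they contribute nothing.
Each semicircle gives μ₀I/(4R): inner arc 9.89×10⁻⁵ T, outer arc 4.96×10⁻⁵ T.
The two arcs carry current in opposite angular senses, so their fields oppose: B = |9.89×10⁻⁵ − 4.96×10⁻⁵| = 4.93×10⁻⁵ T.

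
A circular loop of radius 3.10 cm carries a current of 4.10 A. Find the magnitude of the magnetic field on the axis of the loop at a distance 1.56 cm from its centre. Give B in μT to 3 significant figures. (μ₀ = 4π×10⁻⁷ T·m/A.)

On the axis of a circular loop, B = μ₀IR² / [2(R²+z²)^(3/2)].
R² + z² = (0.031)² + (0.0156)² = 0.001204 m², and (R²+z²)^(3/2) = 4.18×10⁻⁵ m³.
B = (4π×10⁻⁷ × 4.10 × 0.000961) / (2 × 4.18×10⁻⁵) = 5.92×10⁻⁵ T.

B ≈ 59.2 μT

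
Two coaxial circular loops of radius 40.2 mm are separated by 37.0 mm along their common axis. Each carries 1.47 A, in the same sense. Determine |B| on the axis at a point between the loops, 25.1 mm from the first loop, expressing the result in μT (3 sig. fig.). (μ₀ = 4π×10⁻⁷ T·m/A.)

Each loop contributes B = μ₀IR²/[2(R²+z²)^(3/2)] on the axis, with z measured from that loop.
Loop 1 (z = 0.0251 m): B₁ = 1.40×10⁻⁵ T. Loop 2 (z = 0.0119 m): B₂ = 2.03×10⁻⁵ T.
The fields add: B = B₁ + B₂ = 3.43×10⁻⁵ T.

B ≈ 34.3 μT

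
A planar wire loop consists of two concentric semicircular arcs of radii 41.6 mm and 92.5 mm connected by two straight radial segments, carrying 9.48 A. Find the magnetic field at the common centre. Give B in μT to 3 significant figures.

B ≈ 39.4 μT

The radial connectors point toward the centre, so dl × r̂ = 0 and they contribute nothing.
Each semicircle gives μ₀I/(4R): inner arc 7.16×10⁻⁵ T, outer arc 3.22×10⁻⁵ T.
The two arcs carry current in opposite angular senses, so their fields oppose: B = |7.16×10⁻⁵ − 3.22×10⁻⁵| = 3.94×10⁻⁵ T.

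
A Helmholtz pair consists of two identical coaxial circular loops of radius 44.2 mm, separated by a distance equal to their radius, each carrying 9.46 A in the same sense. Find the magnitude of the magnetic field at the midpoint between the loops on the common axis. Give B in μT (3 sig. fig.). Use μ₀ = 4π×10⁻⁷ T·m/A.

Each loop contributes B = μ₀IR²/[2(R²+z²)^(3/2)] on the axis, with z measured from that loop.
Loop 1 (z = 0.0221 m): B₁ = 9.62×10⁻⁵ T. Loop 2 (z = 0.0221 m): B₂ = 9.62×10⁻⁵ T.
The fields add: B = B₁ + B₂ = 1.92×10⁻⁴ T.

B ≈ 192 μT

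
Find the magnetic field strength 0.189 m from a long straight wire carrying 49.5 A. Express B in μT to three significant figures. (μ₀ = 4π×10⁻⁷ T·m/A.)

For an infinitely long straight wire, B = μ₀I/(2πd).
B = (4π×10⁻⁷ × 49.5) / (2π × 0.189) = 5.24×10⁻⁵ T.

B ≈ 52.4 μT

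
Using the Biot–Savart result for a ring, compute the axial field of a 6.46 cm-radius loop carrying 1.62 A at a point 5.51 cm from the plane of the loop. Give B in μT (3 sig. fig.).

On the axis of a circular loop, B = μ₀IR² / [2(R²+z²)^(3/2)].
R² + z² = (0.0646)² + (0.0551)² = 0.007209 m², and (R²+z²)^(3/2) = 6.12×10⁻⁴ m³.
B = (4π×10⁻⁷ × 1.62 × 0.004173) / (2 × 6.12×10⁻⁴) = 6.94×10⁻⁶ T.

B ≈ 6.94 μT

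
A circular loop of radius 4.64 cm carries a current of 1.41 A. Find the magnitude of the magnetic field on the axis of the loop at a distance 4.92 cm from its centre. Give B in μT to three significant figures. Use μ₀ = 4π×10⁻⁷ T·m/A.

B ≈ 6.17 μT

On the axis of a circular loop, B = μ₀IR² / [2(R²+z²)^(3/2)].
R² + z² = (0.0464)² + (0.0492)² = 0.004574 m², and (R²+z²)^(3/2) = 3.09×10⁻⁴ m³.
B = (4π×10⁻⁷ × 1.41 × 0.002153) / (2 × 3.09×10⁻⁴) = 6.17×10⁻⁶ T.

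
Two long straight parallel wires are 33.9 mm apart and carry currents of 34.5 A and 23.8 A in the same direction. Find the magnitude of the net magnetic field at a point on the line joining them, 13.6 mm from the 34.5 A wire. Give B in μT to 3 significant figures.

Each long wire gives B = μ₀I/(2πd). Distances are d₁ = 0.0136 m and d₂ = 0.0203 m.
B₁ = 5.07×10⁻⁴ T, B₂ = 2.34×10⁻⁴ T.
Between parallel currents the two contributions point in opposite directions, so they subtract. B = |B₁ − B₂| = |5.07×10⁻⁴ − 2.34×10⁻⁴| = 2.73×10⁻⁴ T.

B ≈ 273 μT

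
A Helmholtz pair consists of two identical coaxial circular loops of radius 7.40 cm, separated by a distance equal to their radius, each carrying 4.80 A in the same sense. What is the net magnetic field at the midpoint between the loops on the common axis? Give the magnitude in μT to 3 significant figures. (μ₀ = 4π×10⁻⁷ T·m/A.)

Each loop contributes B = μ₀IR²/[2(R²+z²)^(3/2)] on the axis, with z measured from that loop.
Loop 1 (z = 0.037 m): B₁ = 2.92×10⁻⁵ T. Loop 2 (z = 0.037 m): B₂ = 2.92×10⁻⁵ T.
The fields add: B = B₁ + B₂ = 5.83×10⁻⁵ T.

B ≈ 58.3 μT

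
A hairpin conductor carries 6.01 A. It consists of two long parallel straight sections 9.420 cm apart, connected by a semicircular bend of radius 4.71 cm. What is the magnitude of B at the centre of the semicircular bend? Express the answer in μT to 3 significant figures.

B ≈ 65.6 μT

The semicircular arc contributes B_arc = μ₀I·π/(4πR) = μ₀I/(4R) = 4.01×10⁻⁵ T.
Each semi-infinite lead is at perpendicular distance R = 0.0471 m from the centre, with the perpendicular foot at its near end, so it contributes μ₀I/(4πR); both point the same way, together 2.55×10⁻⁵ T.
Arc and leads all point the same direction: B = 4.01×10⁻⁵ + 2.55×10⁻⁵ = 6.56×10⁻⁵ T.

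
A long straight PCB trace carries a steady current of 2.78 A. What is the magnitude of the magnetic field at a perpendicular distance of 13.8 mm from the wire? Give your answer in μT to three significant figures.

For an infinitely long straight wire, B = μ₀I/(2πd).
B = (4π×10⁻⁷ × 2.78) / (2π × 0.0138) = 4.03×10⁻⁵ T.

B ≈ 40.3 μT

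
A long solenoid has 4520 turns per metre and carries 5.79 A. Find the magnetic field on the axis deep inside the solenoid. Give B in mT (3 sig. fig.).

B ≈ 32.9 mT

Inside a long solenoid, B = μ₀nI with n = 4520 turns/m.
B = 4π×10⁻⁷ × 4520 × 5.79 = 3.29×10⁻² T.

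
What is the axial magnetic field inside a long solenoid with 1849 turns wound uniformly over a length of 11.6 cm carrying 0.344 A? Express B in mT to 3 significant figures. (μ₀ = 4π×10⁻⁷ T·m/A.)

Inside a long solenoid, B = μ₀nI with n = 1.594×10⁴ turns/m.
B = 4π×10⁻⁷ × 1.594×10⁴ × 0.344 = 6.89×10⁻³ T.

B ≈ 6.89 mT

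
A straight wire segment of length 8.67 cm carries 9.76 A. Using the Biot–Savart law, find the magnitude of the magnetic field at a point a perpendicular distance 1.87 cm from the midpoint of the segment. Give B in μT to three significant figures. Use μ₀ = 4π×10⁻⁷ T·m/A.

For a finite straight segment, B = (μ₀I/4πd)(sinθ₁ + sinθ₂), where θ₁, θ₂ are the angles from the perpendicular to each end.
The perpendicular from the point meets the wire at its midpoint, so each end is L/2 = 0.04335 m away along the wire.
sinθ₁ = 0.04335/√(0.04335²+0.0187²) = 0.9182; sinθ₂ = 0.04335/√(0.04335²+0.0187²) = 0.9182.
B = (4π×10⁻⁷ × 9.76) / (4π × 0.0187) × (0.9182 + 0.9182) = 9.58×10⁻⁵ T.

B ≈ 95.8 μT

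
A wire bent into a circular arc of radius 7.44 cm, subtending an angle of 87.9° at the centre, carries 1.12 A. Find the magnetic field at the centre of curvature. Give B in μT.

The Biot–Savart field of a circular arc at its centre is B = μ₀Iφ/(4πR), with φ = 1.534 rad.
B = (4π×10⁻⁷ × 1.12 × 1.534) / (4π × 0.0744) = 2.31×10⁻⁶ T.

B ≈ 2.31 μT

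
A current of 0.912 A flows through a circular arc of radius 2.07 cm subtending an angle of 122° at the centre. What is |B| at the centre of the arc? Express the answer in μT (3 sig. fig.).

B ≈ 9.38 μT

The Biot–Savart field of a circular arc at its centre is B = μ₀Iφ/(4πR), with φ = 2.129 rad.
B = (4π×10⁻⁷ × 0.912 × 2.129) / (4π × 0.0207) = 9.38×10⁻⁶ T.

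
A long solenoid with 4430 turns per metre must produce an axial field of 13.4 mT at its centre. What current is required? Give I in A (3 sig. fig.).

Inside a long solenoid B = μ₀nI with n = 4430 m⁻¹, so I = B/(μ₀n).
I = 1.34×10⁻² / (4π×10⁻⁷ × 4430) = 2.41 A.

I ≈ 2.41 A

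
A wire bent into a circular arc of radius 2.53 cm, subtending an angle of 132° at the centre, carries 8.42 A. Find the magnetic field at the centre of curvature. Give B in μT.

The Biot–Savart field of a circular arc at its centre is B = μ₀Iφ/(4πR), with φ = 2.304 rad.
B = (4π×10⁻⁷ × 8.42 × 2.304) / (4π × 0.0253) = 7.67×10⁻⁵ T.

B ≈ 76.7 μT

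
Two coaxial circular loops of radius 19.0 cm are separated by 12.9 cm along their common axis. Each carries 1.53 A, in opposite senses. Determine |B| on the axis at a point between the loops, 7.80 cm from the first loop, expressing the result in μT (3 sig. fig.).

B ≈ 0.553 μT

Each loop contributes B = μ₀IR²/[2(R²+z²)^(3/2)] on the axis, with z measured from that loop.
Loop 1 (z = 0.078 m): B₁ = 4.01×10⁻⁶ T. Loop 2 (z = 0.051 m): B₂ = 4.56×10⁻⁶ T.
The fields oppose: B = |B₁ − B₂| = 5.53×10⁻⁷ T.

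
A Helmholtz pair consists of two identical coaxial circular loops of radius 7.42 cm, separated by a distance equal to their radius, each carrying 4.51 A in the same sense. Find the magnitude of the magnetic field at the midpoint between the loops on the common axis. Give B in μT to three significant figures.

B ≈ 54.7 μT

Each loop contributes B = μ₀IR²/[2(R²+z²)^(3/2)] on the axis, with z measured from that loop.
Loop 1 (z = 0.0371 m): B₁ = 2.73×10⁻⁵ T. Loop 2 (z = 0.0371 m): B₂ = 2.73×10⁻⁵ T.
The fields add: B = B₁ + B₂ = 5.47×10⁻⁵ T.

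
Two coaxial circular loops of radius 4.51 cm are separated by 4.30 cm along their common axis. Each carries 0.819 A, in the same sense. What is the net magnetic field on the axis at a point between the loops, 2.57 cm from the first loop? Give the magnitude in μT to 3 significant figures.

Each loop contributes B = μ₀IR²/[2(R²+z²)^(3/2)] on the axis, with z measured from that loop.
Loop 1 (z = 0.0257 m): B₁ = 7.48×10⁻⁶ T. Loop 2 (z = 0.0173 m): B₂ = 9.29×10⁻⁶ T.
The fields add: B = B₁ + B₂ = 1.68×10⁻⁵ T.

B ≈ 16.8 μT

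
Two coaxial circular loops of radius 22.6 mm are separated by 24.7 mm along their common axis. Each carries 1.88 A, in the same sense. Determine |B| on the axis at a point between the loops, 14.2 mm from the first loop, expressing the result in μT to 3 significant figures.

Each loop contributes B = μ₀IR²/[2(R²+z²)^(3/2)] on the axis, with z measured from that loop.
Loop 1 (z = 0.0142 m): B₁ = 3.17×10⁻⁵ T. Loop 2 (z = 0.0105 m): B₂ = 3.90×10⁻⁵ T.
The fields add: B = B₁ + B₂ = 7.07×10⁻⁵ T.

B ≈ 70.7 μT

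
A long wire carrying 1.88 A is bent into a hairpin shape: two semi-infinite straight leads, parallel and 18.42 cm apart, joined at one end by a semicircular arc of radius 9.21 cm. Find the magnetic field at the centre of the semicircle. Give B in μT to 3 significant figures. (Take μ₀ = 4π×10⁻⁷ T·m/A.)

The semicircular arc contributes B_arc = μ₀I·π/(4πR) = μ₀I/(4R) = 6.41×10⁻⁶ T.
Each semi-infinite lead is at perpendicular distance R = 0.0921 m from the centre, with the perpendicular foot at its near end, so it contributes μ₀I/(4πR); both point the same way, together 4.08×10⁻⁶ T.
Arc and leads all point the same direction: B = 6.41×10⁻⁶ + 4.08×10⁻⁶ = 1.05×10⁻⁵ T.

B ≈ 10.5 μT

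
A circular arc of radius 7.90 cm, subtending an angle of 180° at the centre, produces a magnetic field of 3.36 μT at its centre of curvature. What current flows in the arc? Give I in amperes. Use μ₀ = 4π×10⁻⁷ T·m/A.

For a circular arc, B = μ₀Iφ/(4πR) with φ in radians; here φ = 3.142 rad.
So I = 4πRB/(μ₀φ) = 4π × 0.079 × 3.36×10⁻⁶ / (4π×10⁻⁷ × 3.142) = 0.845 A.

I ≈ 0.845 A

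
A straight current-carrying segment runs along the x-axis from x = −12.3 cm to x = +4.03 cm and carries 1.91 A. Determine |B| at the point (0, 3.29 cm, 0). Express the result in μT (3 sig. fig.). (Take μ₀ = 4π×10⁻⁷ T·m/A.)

For a finite straight segment, B = (μ₀I/4πd)(sinθ₁ + sinθ₂), where θ₁, θ₂ are the angles from the perpendicular to each end.
The perpendicular distance is d = 0.0329 m; the end-offsets along the wire are a = 0.123 m and b = 0.0403 m.
sinθ₁ = 0.123/√(0.123²+0.0329²) = 0.9660; sinθ₂ = 0.0403/√(0.0403²+0.0329²) = 0.7746.
B = (4π×10⁻⁷ × 1.91) / (4π × 0.0329) × (0.9660 + 0.7746) = 1.01×10⁻⁵ T.

B ≈ 10.1 μT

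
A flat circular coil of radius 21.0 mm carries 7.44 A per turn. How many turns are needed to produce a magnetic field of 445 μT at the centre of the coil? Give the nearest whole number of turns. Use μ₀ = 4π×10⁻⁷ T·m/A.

N = 2

For an N-turn coil, B = Nμ₀I/(2R). A single turn gives B₁ = 2.23×10⁻⁴ T with R = 0.021 m.
N = B/B₁ = 4.45×10⁻⁴ / 2.23×10⁻⁴ = 2.00.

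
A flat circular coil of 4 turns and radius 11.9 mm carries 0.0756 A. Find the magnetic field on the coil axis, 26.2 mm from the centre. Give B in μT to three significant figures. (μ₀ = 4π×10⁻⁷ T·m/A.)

B ≈ 1.13 μT

For an N-turn flat coil, B = Nμ₀IR²/[2(R²+z²)^(3/2)] with R = 0.0119 m, z = 0.0262 m.
B = 4 × 2.82×10⁻⁷ T = 1.13×10⁻⁶ T.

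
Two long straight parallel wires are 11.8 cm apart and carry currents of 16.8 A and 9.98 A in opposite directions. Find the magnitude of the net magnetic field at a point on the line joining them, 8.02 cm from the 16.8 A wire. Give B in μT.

Each long wire gives B = μ₀I/(2πd). Distances are d₁ = 0.0802 m and d₂ = 0.0378 m.
B₁ = 4.19×10⁻⁵ T, B₂ = 5.28×10⁻⁵ T.
Between antiparallel currents both contributions point the same way, so they add. B = B₁ + B₂ = 4.19×10⁻⁵ + 5.28×10⁻⁵ = 9.47×10⁻⁵ T.

B ≈ 94.7 μT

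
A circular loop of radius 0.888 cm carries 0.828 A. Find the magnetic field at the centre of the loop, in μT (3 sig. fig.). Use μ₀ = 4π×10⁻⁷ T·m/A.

At the centre of a circular loop the Biot–Savart law gives B = μ₀I/(2R).
B = (4π×10⁻⁷ × 0.828) / (2 × 0.00888) = 5.86×10⁻⁵ T.

B ≈ 58.6 μT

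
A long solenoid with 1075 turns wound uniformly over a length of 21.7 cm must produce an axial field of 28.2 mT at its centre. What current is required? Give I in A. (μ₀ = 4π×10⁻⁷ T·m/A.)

Inside a long solenoid B = μ₀nI with n = 4954 m⁻¹, so I = B/(μ₀n).
I = 2.82×10⁻² / (4π×10⁻⁷ × 4954) = 4.53 A.

I ≈ 4.53 A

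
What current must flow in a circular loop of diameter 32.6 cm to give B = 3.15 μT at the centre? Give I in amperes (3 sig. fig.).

At the centre of a circular loop B = μ₀I/(2R), so I = 2RB/μ₀.
With R = 0.163 m, I = 2 × 0.163 × 3.15×10⁻⁶ / (4π×10⁻⁷) = 0.817 A.

I ≈ 0.817 A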